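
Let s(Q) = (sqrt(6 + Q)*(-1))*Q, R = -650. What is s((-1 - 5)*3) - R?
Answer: 650 + 36*I*sqrt(3) ≈ 650.0 + 62.354*I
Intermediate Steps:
s(Q) = -Q*sqrt(6 + Q) (s(Q) = (-sqrt(6 + Q))*Q = -Q*sqrt(6 + Q))
s((-1 - 5)*3) - R = -(-1 - 5)*3*sqrt(6 + (-1 - 5)*3) - 1*(-650) = -(-6*3)*sqrt(6 - 6*3) + 650 = -1*(-18)*sqrt(6 - 18) + 650 = -1*(-18)*sqrt(-12) + 650 = -1*(-18)*2*I*sqrt(3) + 650 = 36*I*sqrt(3) + 650 = 650 + 36*I*sqrt(3)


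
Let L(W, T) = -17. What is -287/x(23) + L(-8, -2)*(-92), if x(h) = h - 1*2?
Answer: 4651/3 ≈ 1550.3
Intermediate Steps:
x(h) = -2 + h (x(h) = h - 2 = -2 + h)
-287/x(23) + L(-8, -2)*(-92) = -287/(-2 + 23) - 17*(-92) = -287/21 + 1564 = -287*1/21 + 1564 = -41/3 + 1564 = 4651/3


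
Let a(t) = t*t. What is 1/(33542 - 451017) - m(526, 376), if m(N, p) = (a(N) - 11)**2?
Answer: -31955006940881876/417475 ≈ -7.6544e+10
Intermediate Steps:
a(t) = t**2
m(N, p) = (-11 + N**2)**2 (m(N, p) = (N**2 - 11)**2 = (-11 + N**2)**2)
1/(33542 - 451017) - m(526, 376) = 1/(33542 - 451017) - (-11 + 526**2)**2 = 1/(-417475) - (-11 + 276676)**2 = -1/417475 - 1*276665**2 = -1/417475 - 1*76543522225 = -1/417475 - 76543522225 = -31955006940881876/417475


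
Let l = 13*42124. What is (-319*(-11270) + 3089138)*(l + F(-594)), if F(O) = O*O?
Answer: 6018835752064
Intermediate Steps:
F(O) = O²
l = 547612
(-319*(-11270) + 3089138)*(l + F(-594)) = (-319*(-11270) + 3089138)*(547612 + (-594)²) = (3595130 + 3089138)*(547612 + 352836) = 6684268*900448 = 6018835752064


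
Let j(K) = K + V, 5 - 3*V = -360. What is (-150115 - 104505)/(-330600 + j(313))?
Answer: 190965/247624 ≈ 0.77119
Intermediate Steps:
V = 365/3 (V = 5/3 - ⅓*(-360) = 5/3 + 120 = 365/3 ≈ 121.67)
j(K) = 365/3 + K (j(K) = K + 365/3 = 365/3 + K)
(-150115 - 104505)/(-330600 + j(313)) = (-150115 - 104505)/(-330600 + (365/3 + 313)) = -254620/(-330600 + 1304/3) = -254620/(-990496/3) = -254620*(-3/990496) = 190965/247624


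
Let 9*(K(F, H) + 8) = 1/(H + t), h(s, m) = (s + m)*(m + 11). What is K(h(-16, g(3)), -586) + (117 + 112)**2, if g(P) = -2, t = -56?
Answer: 302957873/5778 ≈ 52433.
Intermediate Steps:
h(s, m) = (11 + m)*(m + s) (h(s, m) = (m + s)*(11 + m) = (11 + m)*(m + s))
K(F, H) = -8 + 1/(9*(-56 + H)) (K(F, H) = -8 + 1/(9*(H - 56)) = -8 + 1/(9*(-56 + H)))
K(h(-16, g(3)), -586) + (117 + 112)**2 = (4033 - 72*(-586))/(9*(-56 - 586)) + (117 + 112)**2 = (1/9)*(4033 + 42192)/(-642) + 229**2 = (1/9)*(-1/642)*46225 + 52441 = -46225/5778 + 52441 = 302957873/5778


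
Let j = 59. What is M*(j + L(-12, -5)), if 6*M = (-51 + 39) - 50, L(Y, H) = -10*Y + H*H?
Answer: -2108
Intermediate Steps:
L(Y, H) = H**2 - 10*Y (L(Y, H) = -10*Y + H**2 = H**2 - 10*Y)
M = -31/3 (M = ((-51 + 39) - 50)/6 = (-12 - 50)/6 = (1/6)*(-62) = -31/3 ≈ -10.333)
M*(j + L(-12, -5)) = -31*(59 + ((-5)**2 - 10*(-12)))/3 = -31*(59 + (25 + 120))/3 = -31*(59 + 145)/3 = -31/3*204 = -2108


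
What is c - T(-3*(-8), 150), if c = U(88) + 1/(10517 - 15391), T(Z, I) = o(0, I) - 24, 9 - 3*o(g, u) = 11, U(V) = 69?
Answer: 1369591/14622 ≈ 93.667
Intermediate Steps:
o(g, u) = -2/3 (o(g, u) = 3 - 1/3*11 = 3 - 11/3 = -2/3)
T(Z, I) = -74/3 (T(Z, I) = -2/3 - 24 = -74/3)
c = 336305/4874 (c = 69 + 1/(10517 - 15391) = 69 + 1/(-4874) = 69 - 1/4874 = 336305/4874 ≈ 69.000)
c - T(-3*(-8), 150) = 336305/4874 - 1*(-74/3) = 336305/4874 + 74/3 = 1369591/14622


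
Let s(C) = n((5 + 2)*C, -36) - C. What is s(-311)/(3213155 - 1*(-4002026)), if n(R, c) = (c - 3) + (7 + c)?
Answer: 243/7215181 ≈ 3.3679e-5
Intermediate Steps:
n(R, c) = 4 + 2*c (n(R, c) = (-3 + c) + (7 + c) = 4 + 2*c)
s(C) = -68 - C (s(C) = (4 + 2*(-36)) - C = (4 - 72) - C = -68 - C)
s(-311)/(3213155 - 1*(-4002026)) = (-68 - 1*(-311))/(3213155 - 1*(-4002026)) = (-68 + 311)/(3213155 + 4002026) = 243/7215181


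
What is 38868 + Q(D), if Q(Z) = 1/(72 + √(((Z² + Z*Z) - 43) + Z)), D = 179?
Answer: 382422240/9839 + √64218/59034 ≈ 38868.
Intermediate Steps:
Q(Z) = 1/(72 + √(-43 + Z + 2*Z²)) (Q(Z) = 1/(72 + √(((Z² + Z²) - 43) + Z)) = 1/(72 + √((2*Z² - 43) + Z)) = 1/(72 + √((-43 + 2*Z²) + Z)) = 1/(72 + √(-43 + Z + 2*Z²)))
38868 + Q(D) = 38868 + 1/(72 + √(-43 + 179 + 2*179²)) = 38868 + 1/(72 + √(-43 + 179 + 2*32041)) = 38868 + 1/(72 + √(-43 + 179 + 64082)) = 38868 + 1/(72 + √64218)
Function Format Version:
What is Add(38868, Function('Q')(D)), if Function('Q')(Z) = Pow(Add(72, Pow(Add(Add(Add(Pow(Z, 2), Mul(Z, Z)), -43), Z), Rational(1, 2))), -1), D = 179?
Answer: Add(Rational(382422240, 9839), Mul(Rational(1, 59034), Pow(64218, Rational(1, 2)))) ≈ 38868.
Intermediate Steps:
Function('Q')(Z) = Pow(Add(72, Pow(Add(-43, Z, Mul(2, Pow(Z, 2))), Rational(1, 2))), -1) (Function('Q')(Z) = Pow(Add(72, Pow(Add(Add(Add(Pow(Z, 2), Pow(Z, 2)), -43), Z), Rational(1, 2))), -1) = Pow(Add(72, Pow(Add(Add(Mul(2, Pow(Z, 2)), -43), Z), Rational(1, 2))), -1) = Pow(Add(72, Pow(Add(Add(-43, Mul(2, Pow(Z, 2))), Z), Rational(1, 2))), -1) = Pow(Add(72, Pow(Add(-43, Z, Mul(2, Pow(Z, 2))), Rational(1, 2))), -1))
Add(38868, Function('Q')(D)) = Add(38868, Pow(Add(72, Pow(Add(-43, 179, Mul(2, Pow(179, 2))), Rational(1, 2))), -1)) = Add(38868, Pow(Add(72, Pow(Add(-43, 179, Mul(2, 32041)), Rational(1, 2))), -1)) = Add(38868, Pow(Add(72, Pow(Add(-43, 179, 64082), Rational(1, 2))), -1)) = Add(38868, Pow(Add(72, Pow(64218, Rational(1, 2))), -1))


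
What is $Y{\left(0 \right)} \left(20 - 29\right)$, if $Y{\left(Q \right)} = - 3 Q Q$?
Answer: $0$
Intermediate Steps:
$Y{\left(Q \right)} = - 3 Q^{2}$
$Y{\left(0 \right)} \left(20 - 29\right) = - 3 \cdot 0^{2} \left(20 - 29\right) = \left(-3\right) 0 \left(-9\right) = 0 \left(-9\right) = 0$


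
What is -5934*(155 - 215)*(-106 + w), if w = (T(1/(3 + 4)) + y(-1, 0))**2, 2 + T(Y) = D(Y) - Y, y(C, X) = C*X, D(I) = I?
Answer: -36316080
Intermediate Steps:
T(Y) = -2 (T(Y) = -2 + (Y - Y) = -2 + 0 = -2)
w = 4 (w = (-2 - 1*0)**2 = (-2 + 0)**2 = (-2)**2 = 4)
-5934*(155 - 215)*(-106 + w) = -5934*(155 - 215)*(-106 + 4) = -(-356040)*(-102) = -5934*6120 = -36316080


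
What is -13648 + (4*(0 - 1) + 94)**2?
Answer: -5548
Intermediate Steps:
-13648 + (4*(0 - 1) + 94)**2 = -13648 + (4*(-1) + 94)**2 = -13648 + (-4 + 94)**2 = -13648 + 90**2 = -13648 + 8100 = -5548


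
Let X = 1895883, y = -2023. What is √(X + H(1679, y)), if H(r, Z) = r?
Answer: √1897562 ≈ 1377.5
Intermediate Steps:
√(X + H(1679, y)) = √(1895883 + 1679) = √1897562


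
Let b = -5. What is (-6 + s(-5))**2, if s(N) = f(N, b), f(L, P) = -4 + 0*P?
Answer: 100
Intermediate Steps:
f(L, P) = -4 (f(L, P) = -4 + 0 = -4)
s(N) = -4
(-6 + s(-5))**2 = (-6 - 4)**2 = (-10)**2 = 100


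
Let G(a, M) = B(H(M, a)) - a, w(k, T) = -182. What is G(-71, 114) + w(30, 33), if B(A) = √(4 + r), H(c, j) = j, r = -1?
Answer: -111 + √3 ≈ -109.27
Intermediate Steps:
B(A) = √3 (B(A) = √(4 - 1) = √3)
G(a, M) = √3 - a
G(-71, 114) + w(30, 33) = (√3 - 1*(-71)) - 182 = (√3 + 71) - 182 = (71 + √3) - 182 = -111 + √3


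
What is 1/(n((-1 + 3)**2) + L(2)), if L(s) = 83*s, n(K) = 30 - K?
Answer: 1/192 ≈ 0.0052083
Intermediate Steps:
1/(n((-1 + 3)**2) + L(2)) = 1/((30 - (-1 + 3)**2) + 83*2) = 1/((30 - 1*2**2) + 166) = 1/((30 - 1*4) + 166) = 1/((30 - 4) + 166) = 1/(26 + 166) = 1/192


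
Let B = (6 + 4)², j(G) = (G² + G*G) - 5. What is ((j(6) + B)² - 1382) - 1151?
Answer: 25356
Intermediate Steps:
j(G) = -5 + 2*G² (j(G) = (G² + G²) - 5 = 2*G² - 5 = -5 + 2*G²)
B = 100 (B = 10² = 100)
((j(6) + B)² - 1382) - 1151 = (((-5 + 2*6²) + 100)² - 1382) - 1151 = (((-5 + 2*36) + 100)² - 1382) - 1151 = (((-5 + 72) + 100)² - 1382) - 1151 = ((67 + 100)² - 1382) - 1151 = (167² - 1382) - 1151 = (27889 - 1382) - 1151 = 26507 - 1151 = 25356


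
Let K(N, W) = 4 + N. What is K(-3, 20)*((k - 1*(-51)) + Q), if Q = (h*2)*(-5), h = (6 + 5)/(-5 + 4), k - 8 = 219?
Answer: 388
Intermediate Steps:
k = 227 (k = 8 + 219 = 227)
h = -11 (h = 11/(-1) = 11*(-1) = -11)
Q = 110 (Q = -11*2*(-5) = -22*(-5) = 110)
K(-3, 20)*((k - 1*(-51)) + Q) = (4 - 3)*((227 - 1*(-51)) + 110) = 1*((227 + 51) + 110) = 1*(278 + 110) = 1*388 = 388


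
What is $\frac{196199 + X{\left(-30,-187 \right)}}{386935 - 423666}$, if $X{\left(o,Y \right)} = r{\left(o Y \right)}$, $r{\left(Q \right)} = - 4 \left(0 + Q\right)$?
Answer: $- \frac{173759}{36731} \approx -4.7306$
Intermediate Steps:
$r{\left(Q \right)} = - 4 Q$
$X{\left(o,Y \right)} = - 4 Y o$ ($X{\left(o,Y \right)} = - 4 o Y = - 4 Y o$)
$\frac{196199 + X{\left(-30,-187 \right)}}{386935 - 423666} = \frac{196199 - \left(-748\right) \left(-30\right)}{386935 - 423666} = \frac{196199 - 22440}{-36731} = 173759 \left(- \frac{1}{36731}\right) = - \frac{173759}{36731}$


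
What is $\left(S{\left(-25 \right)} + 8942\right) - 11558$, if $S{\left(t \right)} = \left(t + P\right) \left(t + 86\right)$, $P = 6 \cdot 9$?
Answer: $-847$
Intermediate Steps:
$P = 54$
$S{\left(t \right)} = \left(54 + t\right) \left(86 + t\right)$ ($S{\left(t \right)} = \left(t + 54\right) \left(t + 86\right) = \left(54 + t\right) \left(86 + t\right)$)
$\left(S{\left(-25 \right)} + 8942\right) - 11558 = \left(\left(4644 + \left(-25\right)^{2} + 140 \left(-25\right)\right) + 8942\right) - 11558 = \left(\left(4644 + 625 - 3500\right) + 8942\right) - 11558 = \left(1769 + 8942\right) - 11558 = 10711 - 11558 = -847$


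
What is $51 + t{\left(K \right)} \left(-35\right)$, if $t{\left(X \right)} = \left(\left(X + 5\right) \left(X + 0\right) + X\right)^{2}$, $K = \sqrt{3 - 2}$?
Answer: $-1664$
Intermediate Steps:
$K = 1$ ($K = \sqrt{1} = 1$)
$t{\left(X \right)} = \left(X + X \left(5 + X\right)\right)^{2}$ ($t{\left(X \right)} = \left(\left(5 + X\right) X + X\right)^{2} = \left(X \left(5 + X\right) + X\right)^{2} = \left(X + X \left(5 + X\right)\right)^{2}$)
$51 + t{\left(K \right)} \left(-35\right) = 51 + 1^{2} \left(6 + 1\right)^{2} \left(-35\right) = 51 + 1 \cdot 7^{2} \left(-35\right) = 51 + 1 \cdot 49 \left(-35\right) = 51 + 49 \left(-35\right) = 51 - 1715 = -1664$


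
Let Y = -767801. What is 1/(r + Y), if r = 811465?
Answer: 1/43664 ≈ 2.2902e-5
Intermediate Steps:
1/(r + Y) = 1/(811465 - 767801) = 1/43664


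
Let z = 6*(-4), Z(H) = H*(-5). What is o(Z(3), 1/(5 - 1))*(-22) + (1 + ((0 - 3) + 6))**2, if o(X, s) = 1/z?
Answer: 203/12 ≈ 16.917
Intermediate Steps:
Z(H) = -5*H
z = -24
o(X, s) = -1/24 (o(X, s) = 1/(-24) = -1/24)
o(Z(3), 1/(5 - 1))*(-22) + (1 + ((0 - 3) + 6))**2 = -1/24*(-22) + (1 + ((0 - 3) + 6))**2 = 11/12 + (1 + (-3 + 6))**2 = 11/12 + (1 + 3)**2 = 11/12 + 4**2 = 11/12 + 16 = 203/12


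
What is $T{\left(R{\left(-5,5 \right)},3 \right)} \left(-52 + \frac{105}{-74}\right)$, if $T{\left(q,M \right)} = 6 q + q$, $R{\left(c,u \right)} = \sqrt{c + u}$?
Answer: $0$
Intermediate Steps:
$T{\left(q,M \right)} = 7 q$
$T{\left(R{\left(-5,5 \right)},3 \right)} \left(-52 + \frac{105}{-74}\right) = 7 \sqrt{-5 + 5} \left(-52 + \frac{105}{-74}\right) = 7 \sqrt{0} \left(-52 + 105 \left(- \frac{1}{74}\right)\right) = 7 \cdot 0 \left(-52 - \frac{105}{74}\right) = 0 \left(- \frac{3953}{74}\right) = 0$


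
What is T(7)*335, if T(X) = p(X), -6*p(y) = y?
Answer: -2345/6 ≈ -390.83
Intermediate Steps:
p(y) = -y/6
T(X) = -X/6
T(7)*335 = -⅙*7*335 = -7/6*335 = -2345/6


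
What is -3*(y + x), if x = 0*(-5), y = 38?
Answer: -114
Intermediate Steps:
x = 0
-3*(y + x) = -3*(38 + 0) = -3*38 = -114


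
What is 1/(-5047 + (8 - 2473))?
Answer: -1/7512 ≈ -0.00013312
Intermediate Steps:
1/(-5047 + (8 - 2473)) = 1/(-5047 - 2465) = 1/(-7512) = -1/7512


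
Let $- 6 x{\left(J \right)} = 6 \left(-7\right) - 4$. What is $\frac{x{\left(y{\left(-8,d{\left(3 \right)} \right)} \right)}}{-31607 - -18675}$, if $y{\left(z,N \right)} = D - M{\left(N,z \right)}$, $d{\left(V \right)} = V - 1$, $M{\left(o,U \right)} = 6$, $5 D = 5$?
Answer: $- \frac{23}{38796} \approx -0.00059284$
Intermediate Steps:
$D = 1$ ($D = \frac{1}{5} \cdot 5 = 1$)
$d{\left(V \right)} = -1 + V$ ($d{\left(V \right)} = V - 1 = -1 + V$)
$y{\left(z,N \right)} = -5$ ($y{\left(z,N \right)} = 1 - 6 = -5$)
$x{\left(J \right)} = \frac{23}{3}$ ($x{\left(J \right)} = - \frac{6 \left(-7\right) - 4}{6} = - \frac{-42 - 4}{6} = \left(- \frac{1}{6}\right) \left(-46\right) = \frac{23}{3}$)
$\frac{x{\left(y{\left(-8,d{\left(3 \right)} \right)} \right)}}{-31607 - -18675} = \frac{23}{3 \left(-31607 - -18675\right)} = \frac{23}{3 \left(-31607 + 18675\right)} = \frac{23}{3 \left(-12932\right)} = \frac{23}{3} \left(- \frac{1}{12932}\right) = - \frac{23}{38796}$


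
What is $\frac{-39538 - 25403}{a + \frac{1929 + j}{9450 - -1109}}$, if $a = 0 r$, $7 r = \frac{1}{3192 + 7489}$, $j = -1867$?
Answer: $- \frac{685712019}{62} \approx -1.106 \cdot 10^{7}$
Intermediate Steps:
$r = \frac{1}{74767}$ ($r = \frac{1}{7 \left(3192 + 7489\right)} = \frac{1}{7 \cdot 10681} = \frac{1}{7} \cdot \frac{1}{10681} = \frac{1}{74767} \approx 1.3375 \cdot 10^{-5}$)
$a = 0$ ($a = 0 \cdot \frac{1}{74767} = 0$)
$\frac{-39538 - 25403}{a + \frac{1929 + j}{9450 - -1109}} = \frac{-39538 - 25403}{0 + \frac{1929 - 1867}{9450 - -1109}} = - \frac{64941}{0 + \frac{62}{9450 + \left(-43 + 1152\right)}} = - \frac{64941}{0 + \frac{62}{9450 + 1109}} = - \frac{64941}{0 + \frac{62}{10559}} = - \frac{64941}{\frac{62}{10559}} = \left(-64941\right) \frac{10559}{62} = - \frac{685712019}{62}$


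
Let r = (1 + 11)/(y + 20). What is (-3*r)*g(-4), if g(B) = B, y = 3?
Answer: 144/23 ≈ 6.2609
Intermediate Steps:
r = 12/23 (r = (1 + 11)/(3 + 20) = 12/23 ≈ 0.52174)
(-3*r)*g(-4) = -3*12/23*(-4) = -36/23*(-4) = 144/23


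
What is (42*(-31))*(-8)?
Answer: 10416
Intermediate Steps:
(42*(-31))*(-8) = -1302*(-8) = 10416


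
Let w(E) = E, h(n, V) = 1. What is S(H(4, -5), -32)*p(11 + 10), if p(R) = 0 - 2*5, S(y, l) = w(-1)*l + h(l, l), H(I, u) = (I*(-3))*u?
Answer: -330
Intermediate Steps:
H(I, u) = -3*I*u (H(I, u) = (-3*I)*u = -3*I*u)
S(y, l) = 1 - l (S(y, l) = -l + 1 = 1 - l)
p(R) = -10 (p(R) = 0 - 10 = -10)
S(H(4, -5), -32)*p(11 + 10) = (1 - 1*(-32))*(-10) = (1 + 32)*(-10) = 33*(-10) = -330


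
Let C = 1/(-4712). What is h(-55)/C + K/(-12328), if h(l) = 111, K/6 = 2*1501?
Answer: -1611989127/3082 ≈ -5.2303e+5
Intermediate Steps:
K = 18012 (K = 6*(2*1501) = 6*3002 = 18012)
C = -1/4712 ≈ -0.00021222
h(-55)/C + K/(-12328) = 111/(-1/4712) + 18012/(-12328) = 111*(-4712) + 18012*(-1/12328) = -523032 - 4503/3082 = -1611989127/3082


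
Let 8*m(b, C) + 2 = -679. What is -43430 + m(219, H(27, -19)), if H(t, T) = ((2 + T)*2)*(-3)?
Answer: -348121/8 ≈ -43515.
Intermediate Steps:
H(t, T) = -12 - 6*T (H(t, T) = (4 + 2*T)*(-3) = -12 - 6*T)
m(b, C) = -681/8 (m(b, C) = -¼ + (⅛)*(-679) = -¼ - 679/8 = -681/8)
-43430 + m(219, H(27, -19)) = -43430 - 681/8 = -348121/8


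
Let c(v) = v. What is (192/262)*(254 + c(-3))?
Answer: 24096/131 ≈ 183.94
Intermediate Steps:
(192/262)*(254 + c(-3)) = (192/262)*(254 - 3) = (192*(1/262))*251 = (96/131)*251 = 24096/131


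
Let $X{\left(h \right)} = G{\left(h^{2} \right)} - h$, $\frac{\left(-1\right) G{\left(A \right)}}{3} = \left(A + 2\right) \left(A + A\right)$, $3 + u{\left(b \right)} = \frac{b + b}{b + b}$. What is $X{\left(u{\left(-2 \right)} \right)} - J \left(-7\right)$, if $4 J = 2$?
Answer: $- \frac{277}{2} \approx -138.5$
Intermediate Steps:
$J = \frac{1}{2}$ ($J = \frac{1}{4} \cdot 2 = \frac{1}{2} \approx 0.5$)
$u{\left(b \right)} = -2$ ($u{\left(b \right)} = -3 + \frac{b + b}{b + b} = -3 + \frac{2 b}{2 b} = -3 + 2 b \frac{1}{2 b} = -3 + 1 = -2$)
$G{\left(A \right)} = - 6 A \left(2 + A\right)$ ($G{\left(A \right)} = - 3 \left(A + 2\right) \left(A + A\right) = - 3 \left(2 + A\right) 2 A = - 3 \cdot 2 A \left(2 + A\right) = - 6 A \left(2 + A\right)$)
$X{\left(h \right)} = - h - 6 h^{2} \left(2 + h^{2}\right)$ ($X{\left(h \right)} = - 6 h^{2} \left(2 + h^{2}\right) - h = - h - 6 h^{2} \left(2 + h^{2}\right)$)
$X{\left(u{\left(-2 \right)} \right)} - J \left(-7\right) = - 2 \left(-1 + 6 \left(-2\right) \left(-2 - \left(-2\right)^{2}\right)\right) - \frac{1}{2} \left(-7\right) = - 2 \left(-1 + 6 \left(-2\right) \left(-2 - 4\right)\right) - - \frac{7}{2} = - 2 \left(-1 + 6 \left(-2\right) \left(-2 - 4\right)\right) + \frac{7}{2} = - 2 \left(-1 + 6 \left(-2\right) \left(-6\right)\right) + \frac{7}{2} = - 2 \left(-1 + 72\right) + \frac{7}{2} = \left(-2\right) 71 + \frac{7}{2} = -142 + \frac{7}{2} = - \frac{277}{2}$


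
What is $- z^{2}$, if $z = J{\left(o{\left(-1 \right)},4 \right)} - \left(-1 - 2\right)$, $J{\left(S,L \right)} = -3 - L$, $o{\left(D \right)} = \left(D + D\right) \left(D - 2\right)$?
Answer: $-16$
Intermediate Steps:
$o{\left(D \right)} = 2 D \left(-2 + D\right)$
$z = -4$ ($z = \left(-3 - 4\right) - \left(-1 - 2\right) = \left(-3 - 4\right) - -3 = -7 + 3 = -4$)
$- z^{2} = - \left(-4\right)^{2} = \left(-1\right) 16 = -16$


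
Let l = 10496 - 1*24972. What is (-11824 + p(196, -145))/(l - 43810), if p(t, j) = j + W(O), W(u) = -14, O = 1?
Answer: 11983/58286 ≈ 0.20559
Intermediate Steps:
l = -14476 (l = 10496 - 24972 = -14476)
p(t, j) = -14 + j (p(t, j) = j - 14 = -14 + j)
(-11824 + p(196, -145))/(l - 43810) = (-11824 + (-14 - 145))/(-14476 - 43810) = (-11824 - 159)/(-58286) = -11983*(-1/58286) = 11983/58286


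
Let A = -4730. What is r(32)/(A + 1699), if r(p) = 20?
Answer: -20/3031 ≈ -0.0065985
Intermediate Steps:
r(32)/(A + 1699) = 20/(-4730 + 1699) = 20/(-3031) = 20*(-1/3031) = -20/3031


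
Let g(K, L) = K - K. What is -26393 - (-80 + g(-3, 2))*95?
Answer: -18793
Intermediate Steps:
g(K, L) = 0
-26393 - (-80 + g(-3, 2))*95 = -26393 - (-80 + 0)*95 = -26393 - (-80)*95 = -26393 - 1*(-7600) = -26393 + 7600 = -18793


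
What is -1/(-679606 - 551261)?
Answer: 1/1230867 ≈ 8.1244e-7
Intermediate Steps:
-1/(-679606 - 551261) = -1/(-1230867) = -1*(-1/1230867) = 1/1230867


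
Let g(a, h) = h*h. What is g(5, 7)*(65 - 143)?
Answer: -3822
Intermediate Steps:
g(a, h) = h²
g(5, 7)*(65 - 143) = 7²*(65 - 143) = 49*(-78) = -3822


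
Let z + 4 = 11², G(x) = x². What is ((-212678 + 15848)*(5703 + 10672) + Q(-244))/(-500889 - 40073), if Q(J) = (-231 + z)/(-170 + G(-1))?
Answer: 272351210568/45711289 ≈ 5958.1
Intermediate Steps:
z = 117 (z = -4 + 11² = -4 + 121 = 117)
Q(J) = 114/169 (Q(J) = (-231 + 117)/(-170 + (-1)²) = -114/(-170 + 1) = -114/(-169) = -114*(-1/169) = 114/169)
((-212678 + 15848)*(5703 + 10672) + Q(-244))/(-500889 - 40073) = ((-212678 + 15848)*(5703 + 10672) + 114/169)/(-500889 - 40073) = (-196830*16375 + 114/169)/(-540962) = (-3223091250 + 114/169)*(-1/540962) = -544702421136/169*(-1/540962) = 272351210568/45711289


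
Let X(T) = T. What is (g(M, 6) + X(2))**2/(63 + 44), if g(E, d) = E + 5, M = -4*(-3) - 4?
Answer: 225/107 ≈ 2.1028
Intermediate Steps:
M = 8 (M = 12 - 4 = 8)
g(E, d) = 5 + E
(g(M, 6) + X(2))**2/(63 + 44) = ((5 + 8) + 2)**2/(63 + 44) = (13 + 2)**2/107 = (1/107)*15**2 = (1/107)*225 = 225/107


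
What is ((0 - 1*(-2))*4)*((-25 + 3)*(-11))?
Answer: 1936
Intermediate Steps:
((0 - 1*(-2))*4)*((-25 + 3)*(-11)) = ((0 + 2)*4)*(-22*(-11)) = (2*4)*242 = 8*242 = 1936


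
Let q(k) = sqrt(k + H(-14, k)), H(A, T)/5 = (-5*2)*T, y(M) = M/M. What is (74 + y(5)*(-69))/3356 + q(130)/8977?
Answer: 5/3356 + 7*I*sqrt(130)/8977 ≈ 0.0014899 + 0.0088907*I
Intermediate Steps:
y(M) = 1
H(A, T) = -50*T (H(A, T) = 5*((-5*2)*T) = 5*(-10*T) = -50*T)
q(k) = 7*sqrt(-k) (q(k) = sqrt(k - 50*k) = sqrt(-49*k) = 7*sqrt(-k))
(74 + y(5)*(-69))/3356 + q(130)/8977 = (74 + 1*(-69))/3356 + (7*sqrt(-1*130))/8977 = (74 - 69)*(1/3356) + (7*sqrt(-130))*(1/8977) = 5*(1/3356) + (7*(I*sqrt(130)))*(1/8977) = 5/3356 + (7*I*sqrt(130))*(1/8977) = 5/3356 + 7*I*sqrt(130)/8977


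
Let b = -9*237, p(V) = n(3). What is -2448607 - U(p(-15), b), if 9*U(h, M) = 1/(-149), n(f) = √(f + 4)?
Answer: -3283581986/1341 ≈ -2.4486e+6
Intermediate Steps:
n(f) = √(4 + f)
p(V) = √7 (p(V) = √(4 + 3) = √7)
b = -2133
U(h, M) = -1/1341 (U(h, M) = (⅑)/(-149) = (⅑)*(-1/149) = -1/1341)
-2448607 - U(p(-15), b) = -2448607 - 1*(-1/1341) = -2448607 + 1/1341 = -3283581986/1341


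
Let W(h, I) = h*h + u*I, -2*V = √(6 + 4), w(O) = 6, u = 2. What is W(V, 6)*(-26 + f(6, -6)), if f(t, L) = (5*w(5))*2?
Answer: 493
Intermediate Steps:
V = -√10/2 (V = -√(6 + 4)/2 = -√10/2 ≈ -1.5811)
f(t, L) = 60 (f(t, L) = (5*6)*2 = 30*2 = 60)
W(h, I) = h² + 2*I (W(h, I) = h*h + 2*I = h² + 2*I)
W(V, 6)*(-26 + f(6, -6)) = ((-√10/2)² + 2*6)*(-26 + 60) = (5/2 + 12)*34 = (29/2)*34 = 493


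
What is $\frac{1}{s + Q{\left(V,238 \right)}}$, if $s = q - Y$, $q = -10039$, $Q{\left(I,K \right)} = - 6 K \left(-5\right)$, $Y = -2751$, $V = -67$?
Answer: $- \frac{1}{148} \approx -0.0067568$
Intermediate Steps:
$Q{\left(I,K \right)} = 30 K$
$s = -7288$ ($s = -10039 - -2751 = -10039 + 2751 = -7288$)
$\frac{1}{s + Q{\left(V,238 \right)}} = \frac{1}{-7288 + 30 \cdot 238} = \frac{1}{-7288 + 7140} = \frac{1}{-148} = - \frac{1}{148}$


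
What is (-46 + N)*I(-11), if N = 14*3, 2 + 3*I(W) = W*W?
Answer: -476/3 ≈ -158.67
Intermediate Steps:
I(W) = -⅔ + W²/3 (I(W) = -⅔ + (W*W)/3 = -⅔ + W²/3)
N = 42
(-46 + N)*I(-11) = (-46 + 42)*(-⅔ + (⅓)*(-11)²) = -4*(-⅔ + (⅓)*121) = -4*(-⅔ + 121/3) = -4*119/3 = -476/3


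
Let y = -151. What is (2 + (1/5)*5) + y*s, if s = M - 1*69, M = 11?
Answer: 8761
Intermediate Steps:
s = -58 (s = 11 - 1*69 = 11 - 69 = -58)
(2 + (1/5)*5) + y*s = (2 + (1/5)*5) - 151*(-58) = (2 + (1*(⅕))*5) + 8758 = (2 + (⅕)*5) + 8758 = (2 + 1) + 8758 = 3 + 8758 = 8761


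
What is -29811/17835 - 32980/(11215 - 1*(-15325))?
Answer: -22989704/7889015 ≈ -2.9141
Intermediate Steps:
-29811/17835 - 32980/(11215 - 1*(-15325)) = -29811*1/17835 - 32980/(11215 + 15325) = -9937/5945 - 32980/26540 = -9937/5945 - 32980*1/26540 = -9937/5945 - 1649/1327 = -22989704/7889015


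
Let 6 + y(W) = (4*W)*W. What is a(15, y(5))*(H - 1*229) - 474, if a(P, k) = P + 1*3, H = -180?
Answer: -7836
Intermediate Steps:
y(W) = -6 + 4*W² (y(W) = -6 + (4*W)*W = -6 + 4*W²)
a(P, k) = 3 + P (a(P, k) = P + 3 = 3 + P)
a(15, y(5))*(H - 1*229) - 474 = (3 + 15)*(-180 - 1*229) - 474 = 18*(-180 - 229) - 474 = 18*(-409) - 474 = -7362 - 474 = -7836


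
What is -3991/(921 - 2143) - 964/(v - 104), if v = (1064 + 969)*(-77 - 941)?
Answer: 317743951/97275806 ≈ 3.2664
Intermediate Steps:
v = -2069594 (v = 2033*(-1018) = -2069594)
-3991/(921 - 2143) - 964/(v - 104) = -3991/(921 - 2143) - 964/(-2069594 - 104) = -3991/(-1222) - 964/(-2069698) = -3991*(-1/1222) - 964*(-1/2069698) = 307/94 + 482/1034849 = 317743951/97275806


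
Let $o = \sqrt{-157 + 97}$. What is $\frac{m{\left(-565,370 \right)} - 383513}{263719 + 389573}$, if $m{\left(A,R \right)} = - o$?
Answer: $- \frac{383513}{653292} - \frac{i \sqrt{15}}{326646} \approx -0.58705 - 1.1857 \cdot 10^{-5} i$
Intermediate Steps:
$o = 2 i \sqrt{15}$ ($o = \sqrt{-60} = 2 i \sqrt{15} \approx 7.746 i$)
$m{\left(A,R \right)} = - 2 i \sqrt{15}$
$\frac{m{\left(-565,370 \right)} - 383513}{263719 + 389573} = \frac{- 2 i \sqrt{15} - 383513}{263719 + 389573} = \frac{-383513 - 2 i \sqrt{15}}{653292} = \left(-383513 - 2 i \sqrt{15}\right) \frac{1}{653292} = - \frac{383513}{653292} - \frac{i \sqrt{15}}{326646}$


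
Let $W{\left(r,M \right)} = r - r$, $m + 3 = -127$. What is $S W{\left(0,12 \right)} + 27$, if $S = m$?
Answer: $27$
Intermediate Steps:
$m = -130$ ($m = -3 - 127 = -130$)
$S = -130$
$W{\left(r,M \right)} = 0$
$S W{\left(0,12 \right)} + 27 = \left(-130\right) 0 + 27 = 0 + 27 = 27$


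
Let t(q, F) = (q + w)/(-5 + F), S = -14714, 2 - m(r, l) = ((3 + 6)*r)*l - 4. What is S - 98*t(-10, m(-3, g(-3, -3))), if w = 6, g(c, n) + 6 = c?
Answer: -1780590/121 ≈ -14716.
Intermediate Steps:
g(c, n) = -6 + c
m(r, l) = 6 - 9*l*r (m(r, l) = 2 - (((3 + 6)*r)*l - 4) = 2 - ((9*r)*l - 4) = 2 - (9*l*r - 4) = 2 - (-4 + 9*l*r) = 2 + (4 - 9*l*r) = 6 - 9*l*r)
t(q, F) = (6 + q)/(-5 + F) (t(q, F) = (q + 6)/(-5 + F) = (6 + q)/(-5 + F))
S - 98*t(-10, m(-3, g(-3, -3))) = -14714 - 98*(6 - 10)/(-5 + (6 - 9*(-6 - 3)*(-3))) = -14714 - 98*(-4)/(-5 + (6 - 9*(-9)*(-3))) = -14714 - 98*(-4)/(-5 + (6 - 243)) = -14714 - 98*(-4)/(-5 - 237) = -14714 - 98*(-4)/(-242) = -14714 - (-49)*(-4)/121 = -14714 - 98*2/121 = -14714 - 196/121 = -1780590/121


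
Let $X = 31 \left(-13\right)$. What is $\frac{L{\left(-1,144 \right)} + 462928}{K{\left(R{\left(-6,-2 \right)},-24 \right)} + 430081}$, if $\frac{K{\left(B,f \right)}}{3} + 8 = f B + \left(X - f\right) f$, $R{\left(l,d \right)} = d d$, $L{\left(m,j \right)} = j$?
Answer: $\frac{463072}{457057} \approx 1.0132$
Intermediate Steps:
$X = -403$
$R{\left(l,d \right)} = d^{2}$
$K{\left(B,f \right)} = -24 + 3 B f + 3 f \left(-403 - f\right)$ ($K{\left(B,f \right)} = -24 + 3 \left(f B + \left(-403 - f\right) f\right) = -24 + 3 \left(B f + f \left(-403 - f\right)\right) = -24 + \left(3 B f + 3 f \left(-403 - f\right)\right) = -24 + 3 B f + 3 f \left(-403 - f\right)$)
$\frac{L{\left(-1,144 \right)} + 462928}{K{\left(R{\left(-6,-2 \right)},-24 \right)} + 430081} = \frac{144 + 462928}{\left(-24 - -29016 - 3 \left(-24\right)^{2} + 3 \left(-2\right)^{2} \left(-24\right)\right) + 430081} = \frac{463072}{\left(-24 + 29016 - 1728 + 3 \cdot 4 \left(-24\right)\right) + 430081} = \frac{463072}{\left(-24 + 29016 - 1728 - 288\right) + 430081} = \frac{463072}{26976 + 430081} = \frac{463072}{457057}$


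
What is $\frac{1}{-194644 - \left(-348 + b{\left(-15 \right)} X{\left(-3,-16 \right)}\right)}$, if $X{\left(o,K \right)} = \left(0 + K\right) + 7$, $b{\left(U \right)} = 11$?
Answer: $- \frac{1}{194197} \approx -5.1494 \cdot 10^{-6}$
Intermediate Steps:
$X{\left(o,K \right)} = 7 + K$ ($X{\left(o,K \right)} = K + 7 = 7 + K$)
$\frac{1}{-194644 - \left(-348 + b{\left(-15 \right)} X{\left(-3,-16 \right)}\right)} = \frac{1}{-194644 - \left(-348 + 11 \left(7 - 16\right)\right)} = \frac{1}{-194644 - \left(-348 + 11 \left(-9\right)\right)} = \frac{1}{-194644 - \left(-348 - 99\right)} = \frac{1}{-194644 - -447} = \frac{1}{-194644 + 447} = \frac{1}{-194197} = - \frac{1}{194197}$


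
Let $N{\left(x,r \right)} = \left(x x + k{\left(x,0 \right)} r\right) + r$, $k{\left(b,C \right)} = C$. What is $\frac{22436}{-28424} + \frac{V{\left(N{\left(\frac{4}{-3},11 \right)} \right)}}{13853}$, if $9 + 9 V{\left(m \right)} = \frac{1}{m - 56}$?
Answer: $- \frac{30228645893}{38292933602} \approx -0.7894$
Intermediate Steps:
$N{\left(x,r \right)} = r + x^{2}$ ($N{\left(x,r \right)} = \left(x x + 0 r\right) + r = \left(x^{2} + 0\right) + r = x^{2} + r = r + x^{2}$)
$V{\left(m \right)} = -1 + \frac{1}{9 \left(-56 + m\right)}$ ($V{\left(m \right)} = -1 + \frac{1}{9 \left(m - 56\right)} = -1 + \frac{1}{9 \left(-56 + m\right)}$)
$\frac{22436}{-28424} + \frac{V{\left(N{\left(\frac{4}{-3},11 \right)} \right)}}{13853} = \frac{22436}{-28424} + \frac{\frac{1}{-56 + \left(11 + \left(\frac{4}{-3}\right)^{2}\right)} \left(\frac{505}{9} - \left(11 + \left(\frac{4}{-3}\right)^{2}\right)\right)}{13853} = 22436 \left(- \frac{1}{28424}\right) + \frac{\frac{505}{9} - \left(11 + \left(4 \left(- \frac{1}{3}\right)\right)^{2}\right)}{-56 + \left(11 + \left(4 \left(- \frac{1}{3}\right)\right)^{2}\right)} \frac{1}{13853} = - \frac{5609}{7106} + \frac{\frac{505}{9} - \left(11 + \left(- \frac{4}{3}\right)^{2}\right)}{-56 + \left(11 + \left(- \frac{4}{3}\right)^{2}\right)} \frac{1}{13853} = - \frac{5609}{7106} + \frac{\frac{505}{9} - \left(11 + \frac{16}{9}\right)}{-56 + \left(11 + \frac{16}{9}\right)} \frac{1}{13853} = - \frac{5609}{7106} + \frac{\frac{505}{9} - \frac{115}{9}}{-56 + \frac{115}{9}} \cdot \frac{1}{13853} = - \frac{5609}{7106} + \frac{\frac{505}{9} - \frac{115}{9}}{- \frac{389}{9}} \cdot \frac{1}{13853} = - \frac{5609}{7106} + \left(- \frac{9}{389}\right) \frac{130}{3} \cdot \frac{1}{13853} = - \frac{5609}{7106} - \frac{390}{5388817} = - \frac{30228645893}{38292933602}$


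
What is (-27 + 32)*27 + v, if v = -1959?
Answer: -1824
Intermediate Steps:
(-27 + 32)*27 + v = (-27 + 32)*27 - 1959 = 5*27 - 1959 = 135 - 1959 = -1824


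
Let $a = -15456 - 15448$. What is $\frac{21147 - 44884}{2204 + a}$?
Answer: $\frac{3391}{4100} \approx 0.82707$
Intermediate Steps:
$a = -30904$
$\frac{21147 - 44884}{2204 + a} = \frac{21147 - 44884}{2204 - 30904} = - \frac{23737}{-28700} = \left(-23737\right) \left(- \frac{1}{28700}\right) = \frac{3391}{4100}$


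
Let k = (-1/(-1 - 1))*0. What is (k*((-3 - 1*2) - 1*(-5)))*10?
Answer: 0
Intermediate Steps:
k = 0 (k = (-1/(-2))*0 = -1/2*(-1)*0 = (1/2)*0 = 0)
(k*((-3 - 1*2) - 1*(-5)))*10 = (0*((-3 - 1*2) - 1*(-5)))*10 = (0*((-3 - 2) + 5))*10 = (0*(-5 + 5))*10 = (0*0)*10 = 0*10 = 0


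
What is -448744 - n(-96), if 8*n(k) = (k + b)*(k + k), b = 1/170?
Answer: -38339068/85 ≈ -4.5105e+5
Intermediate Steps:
b = 1/170 ≈ 0.0058824
n(k) = k*(1/170 + k)/4 (n(k) = ((k + 1/170)*(k + k))/8 = ((1/170 + k)*(2*k))/8 = (2*k*(1/170 + k))/8 = k*(1/170 + k)/4)
-448744 - n(-96) = -448744 - (-96)*(1 + 170*(-96))/680 = -448744 - (-96)*(1 - 16320)/680 = -448744 - (-96)*(-16319)/680 = -448744 - 1*195828/85 = -448744 - 195828/85 = -38339068/85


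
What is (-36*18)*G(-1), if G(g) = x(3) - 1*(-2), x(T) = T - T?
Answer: -1296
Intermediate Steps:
x(T) = 0
G(g) = 2 (G(g) = 0 - 1*(-2) = 0 + 2 = 2)
(-36*18)*G(-1) = -36*18*2 = -648*2 = -1296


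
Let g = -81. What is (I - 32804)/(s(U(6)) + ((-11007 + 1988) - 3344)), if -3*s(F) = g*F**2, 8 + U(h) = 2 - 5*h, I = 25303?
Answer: -7501/22629 ≈ -0.33148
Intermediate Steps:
U(h) = -6 - 5*h (U(h) = -8 + (2 - 5*h) = -6 - 5*h)
s(F) = 27*F**2 (s(F) = -(-27)*F**2 = 27*F**2)
(I - 32804)/(s(U(6)) + ((-11007 + 1988) - 3344)) = (25303 - 32804)/(27*(-6 - 5*6)**2 + ((-11007 + 1988) - 3344)) = -7501/(27*(-6 - 30)**2 + (-9019 - 3344)) = -7501/(27*(-36)**2 - 12363) = -7501/(27*1296 - 12363) = -7501/(34992 - 12363) = -7501/22629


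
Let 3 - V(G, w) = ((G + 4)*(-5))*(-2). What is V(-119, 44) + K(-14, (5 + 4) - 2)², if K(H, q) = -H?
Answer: 1349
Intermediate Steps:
V(G, w) = -37 - 10*G (V(G, w) = 3 - (G + 4)*(-5)*(-2) = 3 - (4 + G)*(-5)*(-2) = 3 - (-20 - 5*G)*(-2) = 3 - (40 + 10*G) = 3 + (-40 - 10*G) = -37 - 10*G)
V(-119, 44) + K(-14, (5 + 4) - 2)² = (-37 - 10*(-119)) + (-1*(-14))² = (-37 + 1190) + 14² = 1153 + 196 = 1349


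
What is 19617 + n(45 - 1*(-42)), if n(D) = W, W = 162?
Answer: 19779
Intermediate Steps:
n(D) = 162
19617 + n(45 - 1*(-42)) = 19617 + 162 = 19779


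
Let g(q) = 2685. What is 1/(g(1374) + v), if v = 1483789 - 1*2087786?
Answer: -1/601312 ≈ -1.6630e-6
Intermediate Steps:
v = -603997 (v = 1483789 - 2087786 = -603997)
1/(g(1374) + v) = 1/(2685 - 603997) = 1/(-601312) = -1/601312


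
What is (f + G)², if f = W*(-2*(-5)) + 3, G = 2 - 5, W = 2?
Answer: 400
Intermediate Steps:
G = -3
f = 23 (f = 2*(-2*(-5)) + 3 = 2*10 + 3 = 20 + 3 = 23)
(f + G)² = (23 - 3)² = 20² = 400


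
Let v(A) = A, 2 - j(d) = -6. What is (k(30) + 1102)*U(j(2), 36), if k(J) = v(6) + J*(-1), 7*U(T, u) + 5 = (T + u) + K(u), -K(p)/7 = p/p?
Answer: 4928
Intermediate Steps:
K(p) = -7 (K(p) = -7*p/p = -7*1 = -7)
j(d) = 8 (j(d) = 2 - 1*(-6) = 2 + 6 = 8)
U(T, u) = -12/7 + T/7 + u/7 (U(T, u) = -5/7 + ((T + u) - 7)/7 = -5/7 + (-7 + T + u)/7 = -5/7 + (-1 + T/7 + u/7) = -12/7 + T/7 + u/7)
k(J) = 6 - J (k(J) = 6 + J*(-1) = 6 - J)
(k(30) + 1102)*U(j(2), 36) = ((6 - 1*30) + 1102)*(-12/7 + (1/7)*8 + (1/7)*36) = ((6 - 30) + 1102)*(-12/7 + 8/7 + 36/7) = (-24 + 1102)*(32/7) = 1078*(32/7) = 4928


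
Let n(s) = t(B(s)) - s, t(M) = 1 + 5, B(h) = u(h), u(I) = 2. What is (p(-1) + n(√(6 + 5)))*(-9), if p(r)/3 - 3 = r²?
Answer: -162 + 9*√11 ≈ -132.15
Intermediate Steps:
B(h) = 2
t(M) = 6
p(r) = 9 + 3*r²
n(s) = 6 - s
(p(-1) + n(√(6 + 5)))*(-9) = ((9 + 3*(-1)²) + (6 - √(6 + 5)))*(-9) = ((9 + 3*1) + (6 - √11))*(-9) = ((9 + 3) + (6 - √11))*(-9) = (12 + (6 - √11))*(-9) = (18 - √11)*(-9) = -162 + 9*√11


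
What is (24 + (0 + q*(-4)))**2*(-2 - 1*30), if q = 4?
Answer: -2048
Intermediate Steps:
(24 + (0 + q*(-4)))**2*(-2 - 1*30) = (24 + (0 + 4*(-4)))**2*(-2 - 1*30) = (24 + (0 - 16))**2*(-2 - 30) = (24 - 16)**2*(-32) = 8**2*(-32) = 64*(-32) = -2048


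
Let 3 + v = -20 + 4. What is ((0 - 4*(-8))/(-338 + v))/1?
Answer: -32/357 ≈ -0.089636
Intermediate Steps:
v = -19 (v = -3 + (-20 + 4) = -3 - 16 = -19)
((0 - 4*(-8))/(-338 + v))/1 = ((0 - 4*(-8))/(-338 - 19))/1 = ((0 + 32)/(-357))*1 = (32*(-1/357))*1 = -32/357*1 = -32/357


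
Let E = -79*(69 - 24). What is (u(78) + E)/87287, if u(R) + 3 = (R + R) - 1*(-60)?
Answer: -3342/87287 ≈ -0.038287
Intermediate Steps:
u(R) = 57 + 2*R (u(R) = -3 + ((R + R) - 1*(-60)) = -3 + (2*R + 60) = -3 + (60 + 2*R) = 57 + 2*R)
E = -3555 (E = -79*45 = -3555)
(u(78) + E)/87287 = ((57 + 2*78) - 3555)/87287 = ((57 + 156) - 3555)*(1/87287) = (213 - 3555)*(1/87287) = -3342*1/87287 = -3342/87287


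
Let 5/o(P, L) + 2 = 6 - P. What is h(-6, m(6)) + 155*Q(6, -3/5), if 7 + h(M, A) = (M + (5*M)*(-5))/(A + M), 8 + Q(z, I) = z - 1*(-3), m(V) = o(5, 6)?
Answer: 1484/11 ≈ 134.91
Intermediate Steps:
o(P, L) = 5/(4 - P) (o(P, L) = 5/(-2 + (6 - P)) = 5/(4 - P))
m(V) = -5 (m(V) = -5/(-4 + 5) = -5/1 = -5*1 = -5)
Q(z, I) = -5 + z (Q(z, I) = -8 + (z - 1*(-3)) = -8 + (z + 3) = -8 + (3 + z) = -5 + z)
h(M, A) = -7 - 24*M/(A + M) (h(M, A) = -7 + (M + (5*M)*(-5))/(A + M) = -7 + (M - 25*M)/(A + M) = -7 + (-24*M)/(A + M) = -7 - 24*M/(A + M))
h(-6, m(6)) + 155*Q(6, -3/5) = (-31*(-6) - 7*(-5))/(-5 - 6) + 155*(-5 + 6) = (186 + 35)/(-11) + 155*1 = -1/11*221 + 155 = -221/11 + 155 = 1484/11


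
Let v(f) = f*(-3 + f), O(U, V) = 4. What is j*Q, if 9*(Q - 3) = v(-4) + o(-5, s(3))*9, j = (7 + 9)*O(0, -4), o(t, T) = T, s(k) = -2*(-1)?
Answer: 4672/9 ≈ 519.11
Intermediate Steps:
s(k) = 2
j = 64 (j = (7 + 9)*4 = 16*4 = 64)
Q = 73/9 (Q = 3 + (-4*(-3 - 4) + 2*9)/9 = 3 + (-4*(-7) + 18)/9 = 3 + (28 + 18)/9 = 3 + (1/9)*46 = 3 + 46/9 = 73/9 ≈ 8.1111)
j*Q = 64*(73/9) = 4672/9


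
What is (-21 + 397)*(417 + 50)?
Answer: 175592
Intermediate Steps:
(-21 + 397)*(417 + 50) = 376*467 = 175592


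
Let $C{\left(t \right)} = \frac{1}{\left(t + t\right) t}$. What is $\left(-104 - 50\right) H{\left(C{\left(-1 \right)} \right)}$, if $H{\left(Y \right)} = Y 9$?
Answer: $-693$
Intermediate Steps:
$C{\left(t \right)} = \frac{1}{2 t^{2}}$ ($C{\left(t \right)} = \frac{1}{2 t t} = \frac{\frac{1}{2} \frac{1}{t}}{t} = \frac{1}{2 t^{2}}$)
$H{\left(Y \right)} = 9 Y$
$\left(-104 - 50\right) H{\left(C{\left(-1 \right)} \right)} = \left(-104 - 50\right) 9 \frac{1}{2 \cdot 1} = - 154 \cdot 9 \cdot \frac{1}{2} \cdot 1 = - 154 \cdot 9 \cdot \frac{1}{2} = \left(-154\right) \frac{9}{2} = -693$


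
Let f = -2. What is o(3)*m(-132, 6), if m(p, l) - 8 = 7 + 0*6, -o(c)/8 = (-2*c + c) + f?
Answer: 600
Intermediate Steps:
o(c) = 16 + 8*c (o(c) = -8*((-2*c + c) - 2) = -8*(-c - 2) = -8*(-2 - c) = 16 + 8*c)
m(p, l) = 15 (m(p, l) = 8 + (7 + 0*6) = 8 + (7 + 0) = 8 + 7 = 15)
o(3)*m(-132, 6) = (16 + 8*3)*15 = (16 + 24)*15 = 40*15 = 600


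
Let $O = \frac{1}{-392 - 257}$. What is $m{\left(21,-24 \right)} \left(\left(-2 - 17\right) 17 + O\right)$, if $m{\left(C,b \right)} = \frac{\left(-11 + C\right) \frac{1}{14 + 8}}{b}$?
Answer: $\frac{87345}{14278} \approx 6.1175$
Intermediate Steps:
$O = - \frac{1}{649}$ ($O = \frac{1}{-649} = - \frac{1}{649} \approx -0.0015408$)
$m{\left(C,b \right)} = \frac{- \frac{1}{2} + \frac{C}{22}}{b}$ ($m{\left(C,b \right)} = \frac{\left(-11 + C\right) \frac{1}{22}}{b} = \frac{- \frac{1}{2} + \frac{C}{22}}{b}$)
$m{\left(21,-24 \right)} \left(\left(-2 - 17\right) 17 + O\right) = \frac{-11 + 21}{22 \left(-24\right)} \left(\left(-2 - 17\right) 17 - \frac{1}{649}\right) = \frac{1}{22} \left(- \frac{1}{24}\right) 10 \left(\left(-19\right) 17 - \frac{1}{649}\right) = - \frac{5 \left(-323 - \frac{1}{649}\right)}{264} = \left(- \frac{5}{264}\right) \left(- \frac{209628}{649}\right) = \frac{87345}{14278}$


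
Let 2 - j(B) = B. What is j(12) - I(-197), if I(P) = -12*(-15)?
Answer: -190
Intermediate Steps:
I(P) = 180
j(B) = 2 - B
j(12) - I(-197) = (2 - 1*12) - 1*180 = (2 - 12) - 180 = -10 - 180 = -190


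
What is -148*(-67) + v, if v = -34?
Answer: 9882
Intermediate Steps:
-148*(-67) + v = -148*(-67) - 34 = 9916 - 34 = 9882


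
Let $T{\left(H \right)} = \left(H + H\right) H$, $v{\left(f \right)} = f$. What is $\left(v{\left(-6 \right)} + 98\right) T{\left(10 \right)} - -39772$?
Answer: $58172$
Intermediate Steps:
$T{\left(H \right)} = 2 H^{2}$ ($T{\left(H \right)} = 2 H H = 2 H^{2}$)
$\left(v{\left(-6 \right)} + 98\right) T{\left(10 \right)} - -39772 = \left(-6 + 98\right) 2 \cdot 10^{2} - -39772 = 92 \cdot 2 \cdot 100 + 39772 = 92 \cdot 200 + 39772 = 18400 + 39772 = 58172$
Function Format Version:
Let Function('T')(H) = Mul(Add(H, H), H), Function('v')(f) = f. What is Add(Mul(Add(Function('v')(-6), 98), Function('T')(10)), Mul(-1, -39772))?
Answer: 58172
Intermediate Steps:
Function('T')(H) = Mul(2, Pow(H, 2)) (Function('T')(H) = Mul(Mul(2, H), H) = Mul(2, Pow(H, 2)))
Add(Mul(Add(Function('v')(-6), 98), Function('T')(10)), Mul(-1, -39772)) = Add(Mul(Add(-6, 98), Mul(2, Pow(10, 2))), Mul(-1, -39772)) = Add(Mul(92, Mul(2, 100)), 39772) = Add(Mul(92, 200), 39772) = Add(18400, 39772) = 58172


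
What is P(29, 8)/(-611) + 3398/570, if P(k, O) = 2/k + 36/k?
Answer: 30093751/5049915 ≈ 5.9593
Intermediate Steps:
P(k, O) = 38/k
P(29, 8)/(-611) + 3398/570 = (38/29)/(-611) + 3398/570 = (38*(1/29))*(-1/611) + 3398*(1/570) = (38/29)*(-1/611) + 1699/285 = -38/17719 + 1699/285 = 30093751/5049915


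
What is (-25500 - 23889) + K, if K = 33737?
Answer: -15652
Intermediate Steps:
(-25500 - 23889) + K = (-25500 - 23889) + 33737 = -49389 + 33737 = -15652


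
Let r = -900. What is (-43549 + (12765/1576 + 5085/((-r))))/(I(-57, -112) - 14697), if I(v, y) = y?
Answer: 343057773/116694920 ≈ 2.9398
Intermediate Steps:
(-43549 + (12765/1576 + 5085/((-r))))/(I(-57, -112) - 14697) = (-43549 + (12765/1576 + 5085/((-1*(-900)))))/(-112 - 14697) = (-43549 + (12765*(1/1576) + 5085/900))/(-14809) = (-43549 + (12765/1576 + 5085*(1/900)))*(-1/14809) = (-43549 + (12765/1576 + 113/20))*(-1/14809) = (-43549 + 108347/7880)*(-1/14809) = -343057773/7880*(-1/14809) = 343057773/116694920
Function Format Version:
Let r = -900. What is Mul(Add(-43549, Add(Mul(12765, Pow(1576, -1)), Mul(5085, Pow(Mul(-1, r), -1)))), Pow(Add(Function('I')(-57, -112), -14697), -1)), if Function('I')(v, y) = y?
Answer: Rational(343057773, 116694920) ≈ 2.9398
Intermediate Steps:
Mul(Add(-43549, Add(Mul(12765, Pow(1576, -1)), Mul(5085, Pow(Mul(-1, r), -1)))), Pow(Add(Function('I')(-57, -112), -14697), -1)) = Mul(Add(-43549, Add(Mul(12765, Pow(1576, -1)), Mul(5085, Pow(Mul(-1, -900), -1)))), Pow(Add(-112, -14697), -1)) = Mul(Add(-43549, Add(Mul(12765, Rational(1, 1576)), Mul(5085, Pow(900, -1)))), Pow(-14809, -1)) = Mul(Add(-43549, Add(Rational(12765, 1576), Mul(5085, Rational(1, 900)))), Rational(-1, 14809)) = Mul(Add(-43549, Add(Rational(12765, 1576), Rational(113, 20))), Rational(-1, 14809)) = Mul(Add(-43549, Rational(108347, 7880)), Rational(-1, 14809)) = Mul(Rational(-343057773, 7880), Rational(-1, 14809)) = Rational(343057773, 116694920)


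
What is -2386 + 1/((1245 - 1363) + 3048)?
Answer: -6990979/2930 ≈ -2386.0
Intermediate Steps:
-2386 + 1/((1245 - 1363) + 3048) = -2386 + 1/(-118 + 3048) = -2386 + 1/2930 = -6990979/2930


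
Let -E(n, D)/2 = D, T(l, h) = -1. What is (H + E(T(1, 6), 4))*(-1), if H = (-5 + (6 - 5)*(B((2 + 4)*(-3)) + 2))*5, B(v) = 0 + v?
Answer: 113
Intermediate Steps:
E(n, D) = -2*D
B(v) = v
H = -105 (H = (-5 + (6 - 5)*((2 + 4)*(-3) + 2))*5 = (-5 + 1*(6*(-3) + 2))*5 = (-5 + 1*(-18 + 2))*5 = (-5 + 1*(-16))*5 = (-5 - 16)*5 = -21*5 = -105)
(H + E(T(1, 6), 4))*(-1) = (-105 - 2*4)*(-1) = (-105 - 8)*(-1) = -113*(-1) = 113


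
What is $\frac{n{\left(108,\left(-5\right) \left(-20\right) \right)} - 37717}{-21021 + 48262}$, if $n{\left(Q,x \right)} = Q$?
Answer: $- \frac{37609}{27241} \approx -1.3806$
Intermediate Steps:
$\frac{n{\left(108,\left(-5\right) \left(-20\right) \right)} - 37717}{-21021 + 48262} = \frac{108 - 37717}{-21021 + 48262} = - \frac{37609}{27241}$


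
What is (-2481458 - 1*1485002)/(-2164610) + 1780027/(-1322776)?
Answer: 19909626407/40904202248 ≈ 0.48674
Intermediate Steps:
(-2481458 - 1*1485002)/(-2164610) + 1780027/(-1322776) = (-2481458 - 1485002)*(-1/2164610) + 1780027*(-1/1322776) = -3966460*(-1/2164610) - 1780027/1322776 = 396646/216461 - 1780027/1322776 = 19909626407/40904202248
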